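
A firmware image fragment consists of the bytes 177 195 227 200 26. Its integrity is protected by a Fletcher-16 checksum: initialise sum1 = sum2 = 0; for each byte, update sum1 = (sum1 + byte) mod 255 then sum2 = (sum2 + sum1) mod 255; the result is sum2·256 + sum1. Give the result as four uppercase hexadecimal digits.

Running sums (mod 255):
  after byte 0 (177): sum1=177, sum2=177
  after byte 1 (195): sum1=117, sum2=39
  after byte 2 (227): sum1=89, sum2=128
  after byte 3 (200): sum1=34, sum2=162
  after byte 4 (26): sum1=60, sum2=222
Checksum = sum2·256 + sum1 = 222·256 + 60 = 56892 = 0xDE3C.

DE3C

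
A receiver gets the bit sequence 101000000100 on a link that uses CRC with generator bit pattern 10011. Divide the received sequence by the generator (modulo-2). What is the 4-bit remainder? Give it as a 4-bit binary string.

0000

Modulo-2 division of 101000000100 by 10011:
  pos 0: 10100 XOR 10011 = 00111
  pos 2: 11100 XOR 10011 = 01111
  pos 3: 11110 XOR 10011 = 01101
  pos 4: 11010 XOR 10011 = 01001
  pos 5: 10011 XOR 10011 = 00000
Remainder = 0000 (zero — the frame passes the CRC check).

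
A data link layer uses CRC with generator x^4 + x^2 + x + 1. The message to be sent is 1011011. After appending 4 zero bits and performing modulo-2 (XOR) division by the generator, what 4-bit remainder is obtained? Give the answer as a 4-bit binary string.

0010

Append 4 zeros: 10110110000. Divide by 10111 (XOR where the leading bit is 1):
  pos 0: 10110 XOR 10111 = 00001
  pos 4: 11100 XOR 10111 = 01011
  pos 5: 10110 XOR 10111 = 00001
Remainder (last 4 bits) = 0010. This is the CRC / FCS.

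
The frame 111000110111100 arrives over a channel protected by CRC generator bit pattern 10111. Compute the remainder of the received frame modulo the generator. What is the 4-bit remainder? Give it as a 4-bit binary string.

0010

Modulo-2 division of 111000110111100 by 10111:
  pos 0: 11100 XOR 10111 = 01011
  pos 1: 10110 XOR 10111 = 00001
  pos 5: 11101 XOR 10111 = 01010
  pos 6: 10101 XOR 10111 = 00010
  pos 9: 10110 XOR 10111 = 00001
Remainder = 0010 (nonzero — an error is detected).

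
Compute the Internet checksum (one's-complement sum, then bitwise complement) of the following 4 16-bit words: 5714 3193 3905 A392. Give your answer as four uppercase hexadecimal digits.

9AC0

One's-complement addition (fold any carry out of bit 15 back into bit 0):
  0x5714 + 0x3193 = 0x088A7
  0x88A7 + 0x3905 = 0x0C1AC
  0xC1AC + 0xA392 = 0x1653E → wrap carry → 0x653F
One's-complement sum = 0x653F.
Checksum = ~0x653F & 0xFFFF = 0x9AC0.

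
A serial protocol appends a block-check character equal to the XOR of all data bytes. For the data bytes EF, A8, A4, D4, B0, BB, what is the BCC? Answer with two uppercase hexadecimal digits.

XOR the bytes together:
  start with 0xEF
  0xEF ⊕ 0xA8 = 0x47
  0x47 ⊕ 0xA4 = 0xE3
  0xE3 ⊕ 0xD4 = 0x37
  0x37 ⊕ 0xB0 = 0x87
  0x87 ⊕ 0xBB = 0x3C

3C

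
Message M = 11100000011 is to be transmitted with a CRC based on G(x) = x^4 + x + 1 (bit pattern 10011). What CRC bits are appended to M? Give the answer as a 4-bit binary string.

1110

Append 4 zeros: 111000000110000. Divide by 10011 (XOR where the leading bit is 1):
  pos 0: 11100 XOR 10011 = 01111
  pos 1: 11110 XOR 10011 = 01101
  pos 2: 11010 XOR 10011 = 01001
  pos 3: 10010 XOR 10011 = 00001
  pos 7: 10110 XOR 10011 = 00101
  pos 9: 10100 XOR 10011 = 00111
Remainder (last 4 bits) = 1110. This is the CRC / FCS.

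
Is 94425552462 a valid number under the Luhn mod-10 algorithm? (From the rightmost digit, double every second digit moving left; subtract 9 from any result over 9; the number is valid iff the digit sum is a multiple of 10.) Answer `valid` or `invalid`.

invalid

From the right, keep odd positions and double even positions (subtract 9 from any doubled value over 9):
  doubled (positions 2,4,...): 3 4 1 4 8 → sum 20
  kept (positions 1,3,...): 2 4 5 5 4 9 → sum 29
Total = 49.
49 mod 10 = 9, so the number is invalid.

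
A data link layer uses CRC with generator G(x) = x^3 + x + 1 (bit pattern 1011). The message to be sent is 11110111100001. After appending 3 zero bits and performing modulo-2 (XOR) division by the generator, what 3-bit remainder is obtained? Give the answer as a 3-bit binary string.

010

Append 3 zeros: 11110111100001000. Divide by 1011 (XOR where the leading bit is 1):
  pos 0: 1111 XOR 1011 = 0100
  pos 1: 1000 XOR 1011 = 0011
  pos 3: 1111 XOR 1011 = 0100
  pos 4: 1001 XOR 1011 = 0010
  pos 6: 1010 XOR 1011 = 0001
  pos 9: 1000 XOR 1011 = 0011
  pos 11: 1110 XOR 1011 = 0101
  pos 12: 1010 XOR 1011 = 0001
Remainder (last 3 bits) = 010. This is the CRC / FCS.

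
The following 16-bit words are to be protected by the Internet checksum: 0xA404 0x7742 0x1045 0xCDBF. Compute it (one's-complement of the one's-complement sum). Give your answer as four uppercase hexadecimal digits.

One's-complement addition (fold any carry out of bit 15 back into bit 0):
  0xA404 + 0x7742 = 0x11B46 → wrap carry → 0x1B47
  0x1B47 + 0x1045 = 0x02B8C
  0x2B8C + 0xCDBF = 0x0F94B
One's-complement sum = 0xF94B.
Checksum = ~0xF94B & 0xFFFF = 0x06B4.

06B4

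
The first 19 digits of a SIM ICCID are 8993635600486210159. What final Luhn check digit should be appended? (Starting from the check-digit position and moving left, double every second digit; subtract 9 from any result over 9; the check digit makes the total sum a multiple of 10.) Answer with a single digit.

0

Partial digits right→left: 9 5 1 0 1 2 6 8 4 0 0 6 5 3 6 3 9 9 8
Double every second digit counting from the check-digit position (so the 1st, 3rd, 5th, ... of the partial from the right).
  doubled (with −9 where >9): 9 2 2 3 8 0 1 3 9 7 → sum 44
  kept as-is: 5 0 2 8 0 6 3 3 9 → sum 36
Total = 44 + 36 = 80.
Check digit = (10 − (80 mod 10)) mod 10 = 0.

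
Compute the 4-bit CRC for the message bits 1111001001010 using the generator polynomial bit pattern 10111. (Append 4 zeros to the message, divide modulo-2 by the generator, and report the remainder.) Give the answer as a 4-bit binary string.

1011

Append 4 zeros: 11110010010100000. Divide by 10111 (XOR where the leading bit is 1):
  pos 0: 11110 XOR 10111 = 01001
  pos 1: 10010 XOR 10111 = 00101
  pos 3: 10110 XOR 10111 = 00001
  pos 7: 10101 XOR 10111 = 00010
  pos 10: 10000 XOR 10111 = 00111
  pos 12: 11100 XOR 10111 = 01011
Remainder (last 4 bits) = 1011. This is the CRC / FCS.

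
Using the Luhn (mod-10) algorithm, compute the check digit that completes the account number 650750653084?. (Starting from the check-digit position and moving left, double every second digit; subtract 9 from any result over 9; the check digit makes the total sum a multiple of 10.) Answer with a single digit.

7

Partial digits right→left: 4 8 0 3 5 6 0 5 7 0 5 6
Double every second digit counting from the check-digit position (so the 1st, 3rd, 5th, ... of the partial from the right).
  doubled (with −9 where >9): 8 0 1 0 5 1 → sum 15
  kept as-is: 8 3 6 5 0 6 → sum 28
Total = 15 + 28 = 43.
Check digit = (10 − (43 mod 10)) mod 10 = 7.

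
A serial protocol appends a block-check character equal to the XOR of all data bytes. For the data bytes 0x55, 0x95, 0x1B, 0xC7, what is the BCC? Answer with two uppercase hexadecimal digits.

1C

XOR the bytes together:
  start with 0x55
  0x55 ⊕ 0x95 = 0xC0
  0xC0 ⊕ 0x1B = 0xDB
  0xDB ⊕ 0xC7 = 0x1C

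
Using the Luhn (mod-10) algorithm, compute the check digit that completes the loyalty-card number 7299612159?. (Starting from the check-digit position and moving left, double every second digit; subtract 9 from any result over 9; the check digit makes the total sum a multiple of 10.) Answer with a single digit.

Partial digits right→left: 9 5 1 2 1 6 9 9 2 7
Double every second digit counting from the check-digit position (so the 1st, 3rd, 5th, ... of the partial from the right).
  doubled (with −9 where >9): 9 2 2 9 4 → sum 26
  kept as-is: 5 2 6 9 7 → sum 29
Total = 26 + 29 = 55.
Check digit = (10 − (55 mod 10)) mod 10 = 5.

5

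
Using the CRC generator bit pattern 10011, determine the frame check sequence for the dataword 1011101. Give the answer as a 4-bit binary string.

Append 4 zeros: 10111010000. Divide by 10011 (XOR where the leading bit is 1):
  pos 0: 10111 XOR 10011 = 00100
  pos 2: 10001 XOR 10011 = 00010
  pos 5: 10000 XOR 10011 = 00011
Remainder (last 4 bits) = 0110. This is the CRC / FCS.

0110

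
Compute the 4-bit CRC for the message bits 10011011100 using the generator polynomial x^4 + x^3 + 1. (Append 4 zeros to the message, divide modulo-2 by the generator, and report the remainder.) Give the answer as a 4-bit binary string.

Append 4 zeros: 100110111000000. Divide by 11001 (XOR where the leading bit is 1):
  pos 0: 10011 XOR 11001 = 01010
  pos 1: 10100 XOR 11001 = 01101
  pos 2: 11011 XOR 11001 = 00010
  pos 5: 10110 XOR 11001 = 01111
  pos 6: 11110 XOR 11001 = 00111
  pos 8: 11100 XOR 11001 = 00101
  pos 10: 10100 XOR 11001 = 01101
Remainder (last 4 bits) = 1101. This is the CRC / FCS.

1101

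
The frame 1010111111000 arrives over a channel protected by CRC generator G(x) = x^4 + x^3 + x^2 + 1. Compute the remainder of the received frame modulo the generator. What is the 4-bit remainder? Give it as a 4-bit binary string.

Modulo-2 division of 1010111111000 by 11101:
  pos 0: 10101 XOR 11101 = 01000
  pos 1: 10001 XOR 11101 = 01100
  pos 2: 11001 XOR 11101 = 00100
  pos 4: 10011 XOR 11101 = 01110
  pos 5: 11101 XOR 11101 = 00000
Remainder = 0000 (zero — the frame passes the CRC check).

0000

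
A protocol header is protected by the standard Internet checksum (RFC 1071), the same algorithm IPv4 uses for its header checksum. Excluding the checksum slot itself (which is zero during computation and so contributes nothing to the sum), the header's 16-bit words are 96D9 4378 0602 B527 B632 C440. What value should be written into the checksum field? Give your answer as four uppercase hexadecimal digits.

One's-complement addition (fold any carry out of bit 15 back into bit 0):
  0x96D9 + 0x4378 = 0x0DA51
  0xDA51 + 0x0602 = 0x0E053
  0xE053 + 0xB527 = 0x1957A → wrap carry → 0x957B
  0x957B + 0xB632 = 0x14BAD → wrap carry → 0x4BAE
  0x4BAE + 0xC440 = 0x10FEE → wrap carry → 0x0FEF
One's-complement sum = 0x0FEF.
Checksum = ~0x0FEF & 0xFFFF = 0xF010.

F010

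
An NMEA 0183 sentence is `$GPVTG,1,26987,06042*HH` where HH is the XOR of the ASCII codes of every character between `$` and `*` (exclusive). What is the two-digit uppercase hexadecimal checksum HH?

4D

XOR the ASCII codes of the payload characters:
  'G' = 0x47 → acc = 0x47
  'P' = 0x50 → acc = 0x17
  'V' = 0x56 → acc = 0x41
  'T' = 0x54 → acc = 0x15
  'G' = 0x47 → acc = 0x52
  ',' = 0x2C → acc = 0x7E
  '1' = 0x31 → acc = 0x4F
  ',' = 0x2C → acc = 0x63
  '2' = 0x32 → acc = 0x51
  '6' = 0x36 → acc = 0x67
  '9' = 0x39 → acc = 0x5E
  '8' = 0x38 → acc = 0x66
  '7' = 0x37 → acc = 0x51
  ',' = 0x2C → acc = 0x7D
  '0' = 0x30 → acc = 0x4D
  '6' = 0x36 → acc = 0x7B
  '0' = 0x30 → acc = 0x4B
  '4' = 0x34 → acc = 0x7F
  '2' = 0x32 → acc = 0x4D
Checksum = 0x4D.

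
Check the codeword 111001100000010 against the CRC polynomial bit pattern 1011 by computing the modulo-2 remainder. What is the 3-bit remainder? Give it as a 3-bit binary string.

Modulo-2 division of 111001100000010 by 1011:
  pos 0: 1110 XOR 1011 = 0101
  pos 1: 1010 XOR 1011 = 0001
  pos 4: 1110 XOR 1011 = 0101
  pos 5: 1010 XOR 1011 = 0001
  pos 8: 1000 XOR 1011 = 0011
  pos 10: 1101 XOR 1011 = 0110
  pos 11: 1100 XOR 1011 = 0111
Remainder = 111 (nonzero — an error is detected).

111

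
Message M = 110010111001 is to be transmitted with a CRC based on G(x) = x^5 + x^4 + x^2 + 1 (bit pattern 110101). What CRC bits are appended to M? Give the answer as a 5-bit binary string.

00010

Append 5 zeros: 11001011100100000. Divide by 110101 (XOR where the leading bit is 1):
  pos 0: 110010 XOR 110101 = 000111
  pos 3: 111111 XOR 110101 = 001010
  pos 5: 101000 XOR 110101 = 011101
  pos 6: 111011 XOR 110101 = 001110
  pos 8: 111000 XOR 110101 = 001101
  pos 10: 110100 XOR 110101 = 000001
Remainder (last 5 bits) = 00010. This is the CRC / FCS.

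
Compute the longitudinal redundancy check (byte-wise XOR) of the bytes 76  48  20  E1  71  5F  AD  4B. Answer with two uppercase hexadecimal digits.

37

XOR the bytes together:
  start with 0x76
  0x76 ⊕ 0x48 = 0x3E
  0x3E ⊕ 0x20 = 0x1E
  0x1E ⊕ 0xE1 = 0xFF
  0xFF ⊕ 0x71 = 0x8E
  0x8E ⊕ 0x5F = 0xD1
  0xD1 ⊕ 0xAD = 0x7C
  0x7C ⊕ 0x4B = 0x37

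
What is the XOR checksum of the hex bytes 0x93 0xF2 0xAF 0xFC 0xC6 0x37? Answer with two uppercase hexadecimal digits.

C3

XOR the bytes together:
  start with 0x93
  0x93 ⊕ 0xF2 = 0x61
  0x61 ⊕ 0xAF = 0xCE
  0xCE ⊕ 0xFC = 0x32
  0x32 ⊕ 0xC6 = 0xF4
  0xF4 ⊕ 0x37 = 0xC3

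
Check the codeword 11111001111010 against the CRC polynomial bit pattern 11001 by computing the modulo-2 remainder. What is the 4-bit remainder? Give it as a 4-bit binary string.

Modulo-2 division of 11111001111010 by 11001:
  pos 0: 11111 XOR 11001 = 00110
  pos 2: 11000 XOR 11001 = 00001
  pos 6: 11111 XOR 11001 = 00110
  pos 8: 11001 XOR 11001 = 00000
Remainder = 0000 (zero — the frame passes the CRC check).

0000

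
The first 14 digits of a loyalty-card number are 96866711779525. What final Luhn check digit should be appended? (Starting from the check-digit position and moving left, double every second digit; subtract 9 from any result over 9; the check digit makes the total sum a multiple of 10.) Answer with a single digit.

8

Partial digits right→left: 5 2 5 9 7 7 1 1 7 6 6 8 6 9
Double every second digit counting from the check-digit position (so the 1st, 3rd, 5th, ... of the partial from the right).
  doubled (with −9 where >9): 1 1 5 2 5 3 3 → sum 20
  kept as-is: 2 9 7 1 6 8 9 → sum 42
Total = 20 + 42 = 62.
Check digit = (10 − (62 mod 10)) mod 10 = 8.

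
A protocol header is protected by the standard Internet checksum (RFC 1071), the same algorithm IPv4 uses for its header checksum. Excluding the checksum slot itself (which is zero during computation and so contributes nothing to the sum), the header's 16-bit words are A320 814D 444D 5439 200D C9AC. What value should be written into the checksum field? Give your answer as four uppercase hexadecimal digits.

5951

One's-complement addition (fold any carry out of bit 15 back into bit 0):
  0xA320 + 0x814D = 0x1246D → wrap carry → 0x246E
  0x246E + 0x444D = 0x068BB
  0x68BB + 0x5439 = 0x0BCF4
  0xBCF4 + 0x200D = 0x0DD01
  0xDD01 + 0xC9AC = 0x1A6AD → wrap carry → 0xA6AE
One's-complement sum = 0xA6AE.
Checksum = ~0xA6AE & 0xFFFF = 0x5951.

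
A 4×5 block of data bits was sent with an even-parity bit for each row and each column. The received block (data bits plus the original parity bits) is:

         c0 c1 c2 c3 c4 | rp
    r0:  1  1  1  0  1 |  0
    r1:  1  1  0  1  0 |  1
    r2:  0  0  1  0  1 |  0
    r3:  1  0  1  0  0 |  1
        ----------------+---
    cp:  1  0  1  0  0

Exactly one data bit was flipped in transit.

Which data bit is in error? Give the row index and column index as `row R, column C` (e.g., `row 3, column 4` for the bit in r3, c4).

row 3, column 3

Recompute each row's even parity and compare to rp:
  r0: data parity 0, sent rp 0 → ok
  r1: data parity 1, sent rp 1 → ok
  r2: data parity 0, sent rp 0 → ok
  r3: data parity 0, sent rp 1 → mismatch
Recompute each column's even parity and compare to cp:
  c0: data parity 1, sent cp 1 → ok
  c1: data parity 0, sent cp 0 → ok
  c2: data parity 1, sent cp 1 → ok
  c3: data parity 1, sent cp 0 → mismatch
  c4: data parity 0, sent cp 0 → ok
Exactly one row (r3) and one column (c3) fail → the flipped bit is at their intersection.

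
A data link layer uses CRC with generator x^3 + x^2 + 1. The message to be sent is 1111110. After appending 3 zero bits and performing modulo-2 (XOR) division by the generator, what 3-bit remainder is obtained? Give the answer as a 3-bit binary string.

101

Append 3 zeros: 1111110000. Divide by 1101 (XOR where the leading bit is 1):
  pos 0: 1111 XOR 1101 = 0010
  pos 2: 1011 XOR 1101 = 0110
  pos 3: 1100 XOR 1101 = 0001
  pos 6: 1000 XOR 1101 = 0101
Remainder (last 3 bits) = 101. This is the CRC / FCS.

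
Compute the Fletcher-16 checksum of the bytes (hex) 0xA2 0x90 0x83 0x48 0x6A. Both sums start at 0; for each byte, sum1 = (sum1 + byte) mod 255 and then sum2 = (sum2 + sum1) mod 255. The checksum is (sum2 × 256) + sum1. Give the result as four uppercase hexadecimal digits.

Running sums (mod 255):
  after byte 0 (0xA2): sum1=162, sum2=162
  after byte 1 (0x90): sum1=51, sum2=213
  after byte 2 (0x83): sum1=182, sum2=140
  after byte 3 (0x48): sum1=254, sum2=139
  after byte 4 (0x6A): sum1=105, sum2=244
Checksum = sum2·256 + sum1 = 244·256 + 105 = 62569 = 0xF469.

F469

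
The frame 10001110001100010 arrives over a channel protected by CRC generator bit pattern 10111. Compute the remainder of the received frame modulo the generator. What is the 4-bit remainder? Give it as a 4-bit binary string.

0010

Modulo-2 division of 10001110001100010 by 10111:
  pos 0: 10001 XOR 10111 = 00110
  pos 2: 11011 XOR 10111 = 01100
  pos 3: 11000 XOR 10111 = 01111
  pos 4: 11110 XOR 10111 = 01001
  pos 5: 10010 XOR 10111 = 00101
  pos 7: 10111 XOR 10111 = 00000
Remainder = 0010 (nonzero — an error is detected).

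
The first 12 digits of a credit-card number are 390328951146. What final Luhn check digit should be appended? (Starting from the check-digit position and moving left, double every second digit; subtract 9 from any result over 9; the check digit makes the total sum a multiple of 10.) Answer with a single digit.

3

Partial digits right→left: 6 4 1 1 5 9 8 2 3 0 9 3
Double every second digit counting from the check-digit position (so the 1st, 3rd, 5th, ... of the partial from the right).
  doubled (with −9 where >9): 3 2 1 7 6 9 → sum 28
  kept as-is: 4 1 9 2 0 3 → sum 19
Total = 28 + 19 = 47.
Check digit = (10 − (47 mod 10)) mod 10 = 3.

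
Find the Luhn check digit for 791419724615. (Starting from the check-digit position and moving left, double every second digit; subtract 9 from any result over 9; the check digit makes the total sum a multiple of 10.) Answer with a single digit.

Partial digits right→left: 5 1 6 4 2 7 9 1 4 1 9 7
Double every second digit counting from the check-digit position (so the 1st, 3rd, 5th, ... of the partial from the right).
  doubled (with −9 where >9): 1 3 4 9 8 9 → sum 34
  kept as-is: 1 4 7 1 1 7 → sum 21
Total = 34 + 21 = 55.
Check digit = (10 − (55 mod 10)) mod 10 = 5.

5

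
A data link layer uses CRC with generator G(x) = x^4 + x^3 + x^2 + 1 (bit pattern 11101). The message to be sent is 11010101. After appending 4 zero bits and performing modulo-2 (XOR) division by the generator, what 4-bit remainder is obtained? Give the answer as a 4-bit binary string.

Append 4 zeros: 110101010000. Divide by 11101 (XOR where the leading bit is 1):
  pos 0: 11010 XOR 11101 = 00111
  pos 2: 11110 XOR 11101 = 00011
  pos 5: 11100 XOR 11101 = 00001
Remainder (last 4 bits) = 0100. This is the CRC / FCS.

0100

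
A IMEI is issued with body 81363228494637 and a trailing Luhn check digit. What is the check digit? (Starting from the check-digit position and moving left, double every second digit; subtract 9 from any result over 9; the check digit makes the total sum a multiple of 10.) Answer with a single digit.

Partial digits right→left: 7 3 6 4 9 4 8 2 2 3 6 3 1 8
Double every second digit counting from the check-digit position (so the 1st, 3rd, 5th, ... of the partial from the right).
  doubled (with −9 where >9): 5 3 9 7 4 3 2 → sum 33
  kept as-is: 3 4 4 2 3 3 8 → sum 27
Total = 33 + 27 = 60.
Check digit = (10 − (60 mod 10)) mod 10 = 0.

0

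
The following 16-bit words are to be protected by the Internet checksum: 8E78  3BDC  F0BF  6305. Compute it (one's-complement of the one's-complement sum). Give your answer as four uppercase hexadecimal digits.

E1E5

One's-complement addition (fold any carry out of bit 15 back into bit 0):
  0x8E78 + 0x3BDC = 0x0CA54
  0xCA54 + 0xF0BF = 0x1BB13 → wrap carry → 0xBB14
  0xBB14 + 0x6305 = 0x11E19 → wrap carry → 0x1E1A
One's-complement sum = 0x1E1A.
Checksum = ~0x1E1A & 0xFFFF = 0xE1E5.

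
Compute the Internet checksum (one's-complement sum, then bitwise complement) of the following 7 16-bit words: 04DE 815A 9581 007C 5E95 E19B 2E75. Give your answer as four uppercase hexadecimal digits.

7523

One's-complement addition (fold any carry out of bit 15 back into bit 0):
  0x04DE + 0x815A = 0x08638
  0x8638 + 0x9581 = 0x11BB9 → wrap carry → 0x1BBA
  0x1BBA + 0x007C = 0x01C36
  0x1C36 + 0x5E95 = 0x07ACB
  0x7ACB + 0xE19B = 0x15C66 → wrap carry → 0x5C67
  0x5C67 + 0x2E75 = 0x08ADC
One's-complement sum = 0x8ADC.
Checksum = ~0x8ADC & 0xFFFF = 0x7523.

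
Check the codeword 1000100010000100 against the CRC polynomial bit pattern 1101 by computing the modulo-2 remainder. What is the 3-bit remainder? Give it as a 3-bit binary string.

000

Modulo-2 division of 1000100010000100 by 1101:
  pos 0: 1000 XOR 1101 = 0101
  pos 1: 1011 XOR 1101 = 0110
  pos 2: 1100 XOR 1101 = 0001
  pos 5: 1001 XOR 1101 = 0100
  pos 6: 1000 XOR 1101 = 0101
  pos 7: 1010 XOR 1101 = 0111
  pos 8: 1110 XOR 1101 = 0011
  pos 10: 1101 XOR 1101 = 0000
Remainder = 000 (zero — the frame passes the CRC check).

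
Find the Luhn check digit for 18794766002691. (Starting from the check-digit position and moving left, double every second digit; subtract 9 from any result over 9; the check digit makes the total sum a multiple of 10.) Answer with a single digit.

Partial digits right→left: 1 9 6 2 0 0 6 6 7 4 9 7 8 1
Double every second digit counting from the check-digit position (so the 1st, 3rd, 5th, ... of the partial from the right).
  doubled (with −9 where >9): 2 3 0 3 5 9 7 → sum 29
  kept as-is: 9 2 0 6 4 7 1 → sum 29
Total = 29 + 29 = 58.
Check digit = (10 − (58 mod 10)) mod 10 = 2.

2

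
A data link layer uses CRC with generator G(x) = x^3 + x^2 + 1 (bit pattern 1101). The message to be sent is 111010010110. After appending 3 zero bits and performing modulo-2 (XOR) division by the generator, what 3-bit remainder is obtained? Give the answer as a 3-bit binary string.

100

Append 3 zeros: 111010010110000. Divide by 1101 (XOR where the leading bit is 1):
  pos 0: 1110 XOR 1101 = 0011
  pos 2: 1110 XOR 1101 = 0011
  pos 4: 1101 XOR 1101 = 0000
  pos 9: 1100 XOR 1101 = 0001
Remainder (last 3 bits) = 100. This is the CRC / FCS.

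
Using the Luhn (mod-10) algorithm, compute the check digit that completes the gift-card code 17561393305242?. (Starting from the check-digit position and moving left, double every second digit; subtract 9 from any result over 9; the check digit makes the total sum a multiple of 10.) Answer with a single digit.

Partial digits right→left: 2 4 2 5 0 3 3 9 3 1 6 5 7 1
Double every second digit counting from the check-digit position (so the 1st, 3rd, 5th, ... of the partial from the right).
  doubled (with −9 where >9): 4 4 0 6 6 3 5 → sum 28
  kept as-is: 4 5 3 9 1 5 1 → sum 28
Total = 28 + 28 = 56.
Check digit = (10 − (56 mod 10)) mod 10 = 4.

4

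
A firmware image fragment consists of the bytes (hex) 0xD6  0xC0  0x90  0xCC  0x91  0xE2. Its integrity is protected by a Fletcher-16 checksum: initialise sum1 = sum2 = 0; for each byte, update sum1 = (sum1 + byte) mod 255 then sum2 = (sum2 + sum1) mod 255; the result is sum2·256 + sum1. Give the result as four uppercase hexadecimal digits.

7B69

Running sums (mod 255):
  after byte 0 (0xD6): sum1=214, sum2=214
  after byte 1 (0xC0): sum1=151, sum2=110
  after byte 2 (0x90): sum1=40, sum2=150
  after byte 3 (0xCC): sum1=244, sum2=139
  after byte 4 (0x91): sum1=134, sum2=18
  after byte 5 (0xE2): sum1=105, sum2=123
Checksum = sum2·256 + sum1 = 123·256 + 105 = 31593 = 0x7B69.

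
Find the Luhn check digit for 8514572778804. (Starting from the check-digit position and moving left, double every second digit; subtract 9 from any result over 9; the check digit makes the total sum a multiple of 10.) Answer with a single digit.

5

Partial digits right→left: 4 0 8 8 7 7 2 7 5 4 1 5 8
Double every second digit counting from the check-digit position (so the 1st, 3rd, 5th, ... of the partial from the right).
  doubled (with −9 where >9): 8 7 5 4 1 2 7 → sum 34
  kept as-is: 0 8 7 7 4 5 → sum 31
Total = 34 + 31 = 65.
Check digit = (10 − (65 mod 10)) mod 10 = 5.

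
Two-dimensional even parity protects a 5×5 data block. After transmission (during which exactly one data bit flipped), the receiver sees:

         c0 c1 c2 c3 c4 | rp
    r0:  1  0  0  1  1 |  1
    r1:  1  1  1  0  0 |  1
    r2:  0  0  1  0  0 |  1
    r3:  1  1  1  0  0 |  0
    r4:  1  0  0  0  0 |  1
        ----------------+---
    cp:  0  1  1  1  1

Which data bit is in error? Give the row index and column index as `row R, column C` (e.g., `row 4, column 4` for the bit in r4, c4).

Recompute each row's even parity and compare to rp:
  r0: data parity 1, sent rp 1 → ok
  r1: data parity 1, sent rp 1 → ok
  r2: data parity 1, sent rp 1 → ok
  r3: data parity 1, sent rp 0 → mismatch
  r4: data parity 1, sent rp 1 → ok
Recompute each column's even parity and compare to cp:
  c0: data parity 0, sent cp 0 → ok
  c1: data parity 0, sent cp 1 → mismatch
  c2: data parity 1, sent cp 1 → ok
  c3: data parity 1, sent cp 1 → ok
  c4: data parity 1, sent cp 1 → ok
Exactly one row (r3) and one column (c1) fail → the flipped bit is at their intersection.

row 3, column 1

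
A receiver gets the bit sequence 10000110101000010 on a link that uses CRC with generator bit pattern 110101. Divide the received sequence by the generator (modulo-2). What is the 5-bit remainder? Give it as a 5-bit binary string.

Modulo-2 division of 10000110101000010 by 110101:
  pos 0: 100001 XOR 110101 = 010100
  pos 1: 101001 XOR 110101 = 011100
  pos 2: 111000 XOR 110101 = 001101
  pos 4: 110110 XOR 110101 = 000011
  pos 8: 111000 XOR 110101 = 001101
  pos 10: 110101 XOR 110101 = 000000
Remainder = 00000 (zero — the frame passes the CRC check).

00000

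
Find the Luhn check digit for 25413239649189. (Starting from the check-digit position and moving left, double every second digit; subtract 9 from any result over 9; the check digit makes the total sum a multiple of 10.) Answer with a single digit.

Partial digits right→left: 9 8 1 9 4 6 9 3 2 3 1 4 5 2
Double every second digit counting from the check-digit position (so the 1st, 3rd, 5th, ... of the partial from the right).
  doubled (with −9 where >9): 9 2 8 9 4 2 1 → sum 35
  kept as-is: 8 9 6 3 3 4 2 → sum 35
Total = 35 + 35 = 70.
Check digit = (10 − (70 mod 10)) mod 10 = 0.

0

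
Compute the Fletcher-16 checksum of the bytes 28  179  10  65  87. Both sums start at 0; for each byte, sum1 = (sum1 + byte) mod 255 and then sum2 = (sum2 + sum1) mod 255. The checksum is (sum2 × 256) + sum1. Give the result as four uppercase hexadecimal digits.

Running sums (mod 255):
  after byte 0 (28): sum1=28, sum2=28
  after byte 1 (179): sum1=207, sum2=235
  after byte 2 (10): sum1=217, sum2=197
  after byte 3 (65): sum1=27, sum2=224
  after byte 4 (87): sum1=114, sum2=83
Checksum = sum2·256 + sum1 = 83·256 + 114 = 21362 = 0x5372.

5372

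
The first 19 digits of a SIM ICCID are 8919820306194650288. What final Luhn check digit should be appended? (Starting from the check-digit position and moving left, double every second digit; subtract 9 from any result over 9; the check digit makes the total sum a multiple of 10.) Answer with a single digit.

0

Partial digits right→left: 8 8 2 0 5 6 4 9 1 6 0 3 0 2 8 9 1 9 8
Double every second digit counting from the check-digit position (so the 1st, 3rd, 5th, ... of the partial from the right).
  doubled (with −9 where >9): 7 4 1 8 2 0 0 7 2 7 → sum 38
  kept as-is: 8 0 6 9 6 3 2 9 9 → sum 52
Total = 38 + 52 = 90.
Check digit = (10 − (90 mod 10)) mod 10 = 0.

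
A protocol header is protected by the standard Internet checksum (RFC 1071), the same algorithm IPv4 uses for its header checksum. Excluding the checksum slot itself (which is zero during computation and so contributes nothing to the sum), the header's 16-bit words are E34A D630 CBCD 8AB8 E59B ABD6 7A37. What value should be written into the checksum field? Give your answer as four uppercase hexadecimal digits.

E453

One's-complement addition (fold any carry out of bit 15 back into bit 0):
  0xE34A + 0xD630 = 0x1B97A → wrap carry → 0xB97B
  0xB97B + 0xCBCD = 0x18548 → wrap carry → 0x8549
  0x8549 + 0x8AB8 = 0x11001 → wrap carry → 0x1002
  0x1002 + 0xE59B = 0x0F59D
  0xF59D + 0xABD6 = 0x1A173 → wrap carry → 0xA174
  0xA174 + 0x7A37 = 0x11BAB → wrap carry → 0x1BAC
One's-complement sum = 0x1BAC.
Checksum = ~0x1BAC & 0xFFFF = 0xE453.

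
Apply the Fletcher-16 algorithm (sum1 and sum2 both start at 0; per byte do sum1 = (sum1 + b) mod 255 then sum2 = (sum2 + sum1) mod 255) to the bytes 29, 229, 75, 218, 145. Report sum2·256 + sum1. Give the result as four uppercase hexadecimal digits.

52BA

Running sums (mod 255):
  after byte 0 (29): sum1=29, sum2=29
  after byte 1 (229): sum1=3, sum2=32
  after byte 2 (75): sum1=78, sum2=110
  after byte 3 (218): sum1=41, sum2=151
  after byte 4 (145): sum1=186, sum2=82
Checksum = sum2·256 + sum1 = 82·256 + 186 = 21178 = 0x52BA.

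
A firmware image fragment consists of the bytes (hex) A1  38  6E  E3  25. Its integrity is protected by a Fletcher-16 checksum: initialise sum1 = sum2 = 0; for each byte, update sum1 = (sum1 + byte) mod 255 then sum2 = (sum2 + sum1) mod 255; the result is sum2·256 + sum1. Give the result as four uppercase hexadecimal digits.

4151

Running sums (mod 255):
  after byte 0 (A1): sum1=161, sum2=161
  after byte 1 (38): sum1=217, sum2=123
  after byte 2 (6E): sum1=72, sum2=195
  after byte 3 (E3): sum1=44, sum2=239
  after byte 4 (25): sum1=81, sum2=65
Checksum = sum2·256 + sum1 = 65·256 + 81 = 16721 = 0x4151.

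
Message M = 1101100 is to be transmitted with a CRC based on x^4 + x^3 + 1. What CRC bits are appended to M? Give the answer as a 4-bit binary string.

Append 4 zeros: 11011000000. Divide by 11001 (XOR where the leading bit is 1):
  pos 0: 11011 XOR 11001 = 00010
  pos 3: 10000 XOR 11001 = 01001
  pos 4: 10010 XOR 11001 = 01011
  pos 5: 10110 XOR 11001 = 01111
  pos 6: 11110 XOR 11001 = 00111
Remainder (last 4 bits) = 0111. This is the CRC / FCS.

0111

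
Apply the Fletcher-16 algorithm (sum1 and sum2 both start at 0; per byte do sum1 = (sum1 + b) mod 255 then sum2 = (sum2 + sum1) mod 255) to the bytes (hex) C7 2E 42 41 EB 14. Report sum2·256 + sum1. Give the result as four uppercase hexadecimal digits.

4E79

Running sums (mod 255):
  after byte 0 (C7): sum1=199, sum2=199
  after byte 1 (2E): sum1=245, sum2=189
  after byte 2 (42): sum1=56, sum2=245
  after byte 3 (41): sum1=121, sum2=111
  after byte 4 (EB): sum1=101, sum2=212
  after byte 5 (14): sum1=121, sum2=78
Checksum = sum2·256 + sum1 = 78·256 + 121 = 20089 = 0x4E79.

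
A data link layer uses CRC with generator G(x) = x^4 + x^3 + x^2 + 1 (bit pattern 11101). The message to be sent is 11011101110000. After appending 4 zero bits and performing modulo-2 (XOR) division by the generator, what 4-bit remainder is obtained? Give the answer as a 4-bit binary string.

1010

Append 4 zeros: 110111011100000000. Divide by 11101 (XOR where the leading bit is 1):
  pos 0: 11011 XOR 11101 = 00110
  pos 2: 11010 XOR 11101 = 00111
  pos 4: 11111 XOR 11101 = 00010
  pos 7: 10100 XOR 11101 = 01001
  pos 8: 10010 XOR 11101 = 01111
  pos 9: 11110 XOR 11101 = 00011
  pos 12: 11000 XOR 11101 = 00101
Remainder (last 4 bits) = 1010. This is the CRC / FCS.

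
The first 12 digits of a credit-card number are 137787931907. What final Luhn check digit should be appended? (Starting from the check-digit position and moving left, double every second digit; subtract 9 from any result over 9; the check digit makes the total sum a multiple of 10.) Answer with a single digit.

Partial digits right→left: 7 0 9 1 3 9 7 8 7 7 3 1
Double every second digit counting from the check-digit position (so the 1st, 3rd, 5th, ... of the partial from the right).
  doubled (with −9 where >9): 5 9 6 5 5 6 → sum 36
  kept as-is: 0 1 9 8 7 1 → sum 26
Total = 36 + 26 = 62.
Check digit = (10 − (62 mod 10)) mod 10 = 8.

8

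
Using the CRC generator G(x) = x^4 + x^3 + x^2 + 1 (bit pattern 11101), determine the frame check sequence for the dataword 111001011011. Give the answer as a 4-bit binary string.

Append 4 zeros: 1110010110110000. Divide by 11101 (XOR where the leading bit is 1):
  pos 0: 11100 XOR 11101 = 00001
  pos 4: 11011 XOR 11101 = 00110
  pos 6: 11001 XOR 11101 = 00100
  pos 8: 10010 XOR 11101 = 01111
  pos 9: 11110 XOR 11101 = 00011
Remainder (last 4 bits) = 1100. This is the CRC / FCS.

1100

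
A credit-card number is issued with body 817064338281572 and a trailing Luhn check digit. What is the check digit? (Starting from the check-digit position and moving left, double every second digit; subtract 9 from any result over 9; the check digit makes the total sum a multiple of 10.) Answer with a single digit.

2

Partial digits right→left: 2 7 5 1 8 2 8 3 3 4 6 0 7 1 8
Double every second digit counting from the check-digit position (so the 1st, 3rd, 5th, ... of the partial from the right).
  doubled (with −9 where >9): 4 1 7 7 6 3 5 7 → sum 40
  kept as-is: 7 1 2 3 4 0 1 → sum 18
Total = 40 + 18 = 58.
Check digit = (10 − (58 mod 10)) mod 10 = 2.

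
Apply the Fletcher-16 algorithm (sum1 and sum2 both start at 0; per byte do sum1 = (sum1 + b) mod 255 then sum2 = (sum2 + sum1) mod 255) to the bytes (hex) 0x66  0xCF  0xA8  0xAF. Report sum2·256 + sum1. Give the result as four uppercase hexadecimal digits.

Running sums (mod 255):
  after byte 0 (0x66): sum1=102, sum2=102
  after byte 1 (0xCF): sum1=54, sum2=156
  after byte 2 (0xA8): sum1=222, sum2=123
  after byte 3 (0xAF): sum1=142, sum2=10
Checksum = sum2·256 + sum1 = 10·256 + 142 = 2702 = 0x0A8E.

0A8E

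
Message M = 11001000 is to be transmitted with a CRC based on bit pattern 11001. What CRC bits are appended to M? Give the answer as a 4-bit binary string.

0000

Append 4 zeros: 110010000000. Divide by 11001 (XOR where the leading bit is 1):
  pos 0: 11001 XOR 11001 = 00000
Remainder (last 4 bits) = 0000. This is the CRC / FCS.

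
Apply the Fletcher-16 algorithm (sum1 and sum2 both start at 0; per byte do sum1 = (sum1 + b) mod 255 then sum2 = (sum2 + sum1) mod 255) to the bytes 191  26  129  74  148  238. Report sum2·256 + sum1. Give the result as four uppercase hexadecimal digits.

Running sums (mod 255):
  after byte 0 (191): sum1=191, sum2=191
  after byte 1 (26): sum1=217, sum2=153
  after byte 2 (129): sum1=91, sum2=244
  after byte 3 (74): sum1=165, sum2=154
  after byte 4 (148): sum1=58, sum2=212
  after byte 5 (238): sum1=41, sum2=253
Checksum = sum2·256 + sum1 = 253·256 + 41 = 64809 = 0xFD29.

FD29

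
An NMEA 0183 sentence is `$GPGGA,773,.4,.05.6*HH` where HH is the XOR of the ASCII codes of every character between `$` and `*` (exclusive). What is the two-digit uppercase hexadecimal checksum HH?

XOR the ASCII codes of the payload characters:
  'G' = 0x47 → acc = 0x47
  'P' = 0x50 → acc = 0x17
  'G' = 0x47 → acc = 0x50
  'G' = 0x47 → acc = 0x17
  'A' = 0x41 → acc = 0x56
  ',' = 0x2C → acc = 0x7A
  '7' = 0x37 → acc = 0x4D
  '7' = 0x37 → acc = 0x7A
  '3' = 0x33 → acc = 0x49
  ',' = 0x2C → acc = 0x65
  '.' = 0x2E → acc = 0x4B
  '4' = 0x34 → acc = 0x7F
  ',' = 0x2C → acc = 0x53
  '.' = 0x2E → acc = 0x7D
  '0' = 0x30 → acc = 0x4D
  '5' = 0x35 → acc = 0x78
  '.' = 0x2E → acc = 0x56
  '6' = 0x36 → acc = 0x60
Checksum = 0x60.

60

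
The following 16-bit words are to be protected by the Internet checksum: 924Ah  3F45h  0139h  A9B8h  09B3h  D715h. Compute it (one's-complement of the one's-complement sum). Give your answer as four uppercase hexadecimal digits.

One's-complement addition (fold any carry out of bit 15 back into bit 0):
  0x924A + 0x3F45 = 0x0D18F
  0xD18F + 0x0139 = 0x0D2C8
  0xD2C8 + 0xA9B8 = 0x17C80 → wrap carry → 0x7C81
  0x7C81 + 0x09B3 = 0x08634
  0x8634 + 0xD715 = 0x15D49 → wrap carry → 0x5D4A
One's-complement sum = 0x5D4A.
Checksum = ~0x5D4A & 0xFFFF = 0xA2B5.

A2B5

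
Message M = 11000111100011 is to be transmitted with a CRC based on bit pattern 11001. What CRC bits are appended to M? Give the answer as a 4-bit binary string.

Append 4 zeros: 110001111000110000. Divide by 11001 (XOR where the leading bit is 1):
  pos 0: 11000 XOR 11001 = 00001
  pos 4: 11111 XOR 11001 = 00110
  pos 6: 11000 XOR 11001 = 00001
  pos 10: 10110 XOR 11001 = 01111
  pos 11: 11110 XOR 11001 = 00111
  pos 13: 11100 XOR 11001 = 00101
Remainder (last 4 bits) = 0101. This is the CRC / FCS.

0101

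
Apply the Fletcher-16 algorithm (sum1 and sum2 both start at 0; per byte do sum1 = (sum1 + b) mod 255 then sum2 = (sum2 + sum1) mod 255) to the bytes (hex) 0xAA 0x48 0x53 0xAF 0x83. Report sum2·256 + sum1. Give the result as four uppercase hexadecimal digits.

5379

Running sums (mod 255):
  after byte 0 (0xAA): sum1=170, sum2=170
  after byte 1 (0x48): sum1=242, sum2=157
  after byte 2 (0x53): sum1=70, sum2=227
  after byte 3 (0xAF): sum1=245, sum2=217
  after byte 4 (0x83): sum1=121, sum2=83
Checksum = sum2·256 + sum1 = 83·256 + 121 = 21369 = 0x5379.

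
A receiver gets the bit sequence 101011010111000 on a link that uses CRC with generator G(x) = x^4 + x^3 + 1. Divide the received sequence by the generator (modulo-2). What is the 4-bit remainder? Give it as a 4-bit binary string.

1101

Modulo-2 division of 101011010111000 by 11001:
  pos 0: 10101 XOR 11001 = 01100
  pos 1: 11001 XOR 11001 = 00000
  pos 7: 10111 XOR 11001 = 01110
  pos 8: 11100 XOR 11001 = 00101
  pos 10: 10100 XOR 11001 = 01101
Remainder = 1101 (nonzero — an error is detected).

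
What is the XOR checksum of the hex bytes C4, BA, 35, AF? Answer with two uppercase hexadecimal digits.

XOR the bytes together:
  start with 0xC4
  0xC4 ⊕ 0xBA = 0x7E
  0x7E ⊕ 0x35 = 0x4B
  0x4B ⊕ 0xAF = 0xE4

E4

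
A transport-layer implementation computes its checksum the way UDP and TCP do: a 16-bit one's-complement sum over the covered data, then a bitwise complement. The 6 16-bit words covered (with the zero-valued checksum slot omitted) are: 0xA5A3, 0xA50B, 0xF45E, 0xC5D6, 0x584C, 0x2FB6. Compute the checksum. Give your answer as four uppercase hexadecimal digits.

7318

One's-complement addition (fold any carry out of bit 15 back into bit 0):
  0xA5A3 + 0xA50B = 0x14AAE → wrap carry → 0x4AAF
  0x4AAF + 0xF45E = 0x13F0D → wrap carry → 0x3F0E
  0x3F0E + 0xC5D6 = 0x104E4 → wrap carry → 0x04E5
  0x04E5 + 0x584C = 0x05D31
  0x5D31 + 0x2FB6 = 0x08CE7
One's-complement sum = 0x8CE7.
Checksum = ~0x8CE7 & 0xFFFF = 0x7318.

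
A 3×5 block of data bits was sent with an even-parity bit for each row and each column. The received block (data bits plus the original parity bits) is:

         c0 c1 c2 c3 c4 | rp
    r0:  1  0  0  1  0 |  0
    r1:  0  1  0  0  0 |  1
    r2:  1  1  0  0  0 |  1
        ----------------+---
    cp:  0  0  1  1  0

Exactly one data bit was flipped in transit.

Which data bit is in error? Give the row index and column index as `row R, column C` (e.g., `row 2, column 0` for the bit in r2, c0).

row 2, column 2

Recompute each row's even parity and compare to rp:
  r0: data parity 0, sent rp 0 → ok
  r1: data parity 1, sent rp 1 → ok
  r2: data parity 0, sent rp 1 → mismatch
Recompute each column's even parity and compare to cp:
  c0: data parity 0, sent cp 0 → ok
  c1: data parity 0, sent cp 0 → ok
  c2: data parity 0, sent cp 1 → mismatch
  c3: data parity 1, sent cp 1 → ok
  c4: data parity 0, sent cp 0 → ok
Exactly one row (r2) and one column (c2) fail → the flipped bit is at their intersection.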